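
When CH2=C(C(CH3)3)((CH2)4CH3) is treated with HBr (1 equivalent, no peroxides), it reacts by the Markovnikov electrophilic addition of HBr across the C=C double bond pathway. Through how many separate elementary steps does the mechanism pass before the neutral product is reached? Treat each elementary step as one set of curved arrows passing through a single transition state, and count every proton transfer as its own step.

Step 1: Protonation of the alkene by HBr: the π bond acts as the nucleophile and picks up H⁺, giving the more stable (Markovnikov) tertiary carbocation. The H–Br bond breaks heterolytically, releasing Br⁻.
(No 1,2-shift: no single shift to an adjacent carbon would give a more stable cation.)
Step 2: The Br⁻ anion donates a lone pair to the carbocation, forming the new C–Br σ-bond and giving the neutral alkyl halide.
Total: 2 elementary steps.

2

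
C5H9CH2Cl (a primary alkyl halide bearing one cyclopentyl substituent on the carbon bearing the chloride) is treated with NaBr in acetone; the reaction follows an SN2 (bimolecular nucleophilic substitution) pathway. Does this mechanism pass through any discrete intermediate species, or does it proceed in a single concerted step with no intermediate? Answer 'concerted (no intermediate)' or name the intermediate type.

Backside attack by Br⁻ on the carbon bearing the chloride: the new C–Br bond forms as the C–Cl bond breaks, with Walden inversion at carbon.
All bond changes occur in one transition state; no discrete intermediate is formed.

concerted (no intermediate)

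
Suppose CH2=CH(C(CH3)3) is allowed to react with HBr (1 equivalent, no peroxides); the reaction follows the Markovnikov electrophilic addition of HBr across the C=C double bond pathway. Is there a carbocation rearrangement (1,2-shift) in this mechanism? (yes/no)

The first-formed carbocation is secondary.
The adjacent tert-butyl carbon has no hydrogen but bears methyl groups; migration of one methyl with its bonding pair (a 1,2-methyl shift) places the charge on a tertiary centre.
Tertiary is more stable than secondary, so the shift occurs.

yes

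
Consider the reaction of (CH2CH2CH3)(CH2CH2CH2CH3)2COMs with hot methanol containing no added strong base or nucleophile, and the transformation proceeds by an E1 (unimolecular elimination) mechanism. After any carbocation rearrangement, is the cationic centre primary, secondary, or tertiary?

Step 1: The C–O bond breaks with both electrons going to the mesylate; MsO⁻ leaves and a tertiary carbocation remains.
No single 1,2-shift to an adjacent carbon would give a more-substituted cation, so no rearrangement occurs.

tertiary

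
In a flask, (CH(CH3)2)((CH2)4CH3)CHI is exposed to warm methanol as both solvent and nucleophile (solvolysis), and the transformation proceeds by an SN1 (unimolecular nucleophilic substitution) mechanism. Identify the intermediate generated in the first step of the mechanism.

Step 1: Rate-determining heterolysis of the C–I bond gives I⁻ and a secondary carbocation.
After step 1 the species present is a secondary carbocation.

secondary carbocation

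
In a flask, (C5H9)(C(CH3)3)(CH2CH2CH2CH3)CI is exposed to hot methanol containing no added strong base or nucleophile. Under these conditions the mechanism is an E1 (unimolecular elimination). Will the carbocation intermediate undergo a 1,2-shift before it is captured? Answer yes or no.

The first-formed carbocation is tertiary.
No single 1,2-shift to an adjacent carbon would produce a more-substituted cation than the one already present, so no rearrangement occurs.

no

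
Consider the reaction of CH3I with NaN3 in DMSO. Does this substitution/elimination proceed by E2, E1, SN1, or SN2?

Conditions: a methyl substrate with a strong nucleophile in the polar aprotic solvent DMSO.
These conditions are the textbook signature of the SN2 pathway.
An unhindered substrate with a strong nucleophile in a polar aprotic solvent favours one-step backside displacement.

SN2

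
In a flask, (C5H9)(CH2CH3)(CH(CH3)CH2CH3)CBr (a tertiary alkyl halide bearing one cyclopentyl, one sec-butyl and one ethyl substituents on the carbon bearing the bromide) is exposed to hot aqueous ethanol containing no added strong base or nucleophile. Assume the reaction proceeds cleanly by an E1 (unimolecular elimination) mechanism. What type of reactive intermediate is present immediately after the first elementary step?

Step 1: Ionisation: the C–Br σ-bond cleaves heterolytically; both bonding electrons depart with Br⁻, leaving a tertiary carbocation at the α-carbon.
After step 1 the species present is a tertiary carbocation.

tertiary carbocation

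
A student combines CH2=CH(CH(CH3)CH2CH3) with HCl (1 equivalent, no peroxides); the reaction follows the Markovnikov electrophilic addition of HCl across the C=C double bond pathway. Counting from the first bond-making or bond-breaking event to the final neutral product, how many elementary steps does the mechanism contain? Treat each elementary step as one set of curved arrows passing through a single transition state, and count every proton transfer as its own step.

Step 1: Protonation of the alkene by HCl: the π bond acts as the nucleophile and picks up H⁺, giving the more stable (Markovnikov) secondary carbocation. The H–Cl bond breaks heterolytically, releasing Cl⁻.
Step 2: A hydride (H with its bonding pair) migrates from the adjacent sec-butyl carbon to the cationic centre — a 1,2-hydride shift — upgrading the secondary cation to a tertiary one.
Step 3: Cl⁻ captures the cation: a lone pair on Cl⁻ fills the empty p orbital, producing the alkyl halide product.
Total: 3 elementary steps.

3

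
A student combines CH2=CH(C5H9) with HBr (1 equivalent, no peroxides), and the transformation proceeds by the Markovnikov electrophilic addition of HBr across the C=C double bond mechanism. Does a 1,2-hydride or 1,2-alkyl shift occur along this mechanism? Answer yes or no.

yes

The first-formed carbocation is secondary.
The adjacent cyclopentyl carbon already bears 2 other carbon substituents and has a hydrogen to migrate; after a 1,2-hydride shift from that carbon the positive charge sits on a tertiary centre.
Tertiary is more stable than secondary, so the shift occurs.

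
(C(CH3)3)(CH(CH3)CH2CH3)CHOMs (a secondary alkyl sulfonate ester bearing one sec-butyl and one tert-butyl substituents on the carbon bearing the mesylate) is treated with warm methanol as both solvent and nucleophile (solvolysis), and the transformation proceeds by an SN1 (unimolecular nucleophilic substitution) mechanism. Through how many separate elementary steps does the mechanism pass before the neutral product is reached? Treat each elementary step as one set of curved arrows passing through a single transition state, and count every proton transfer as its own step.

Step 1: Ionisation: the C–O σ-bond cleaves heterolytically; both bonding electrons depart with MsO⁻, leaving a secondary carbocation at the α-carbon.
Step 2: A 1,2-hydride shift from the adjacent sec-butyl carbon moves the positive charge from the secondary centre to an adjacent carbon, generating a more stable tertiary carbocation.
Step 3: Nucleophilic capture: the oxygen of CH3OH bonds to the cationic carbon, producing an oxonium-ion intermediate.
Step 4: Proton transfer from the O–H of the oxonium ion to a solvent molecule delivers the neutral ether.
Total: 4 elementary steps.

4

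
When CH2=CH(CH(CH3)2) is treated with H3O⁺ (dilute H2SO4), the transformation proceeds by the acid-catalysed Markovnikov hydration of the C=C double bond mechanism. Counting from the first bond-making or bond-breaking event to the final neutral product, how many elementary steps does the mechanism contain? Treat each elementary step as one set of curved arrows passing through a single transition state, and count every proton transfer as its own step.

Step 1: Electrophilic addition begins with the π(C=C) electrons forming a bond to the proton of H3O⁺. Following Markovnikov's rule, the resulting cation is secondary. H2O is released.
Step 2: Carbocation rearrangement: a 1,2-hydride shift from the adjacent isopropyl carbon converts the initially-formed secondary cation into the more stable tertiary cation.
Step 3: Nucleophilic capture of the cation by H2O produces the protonated alcohol (an oxonium ion).
Step 4: Deprotonation of the oxonium ion by a water molecule delivers the neutral alcohol and regenerates the acid catalyst.
Total: 4 elementary steps.

4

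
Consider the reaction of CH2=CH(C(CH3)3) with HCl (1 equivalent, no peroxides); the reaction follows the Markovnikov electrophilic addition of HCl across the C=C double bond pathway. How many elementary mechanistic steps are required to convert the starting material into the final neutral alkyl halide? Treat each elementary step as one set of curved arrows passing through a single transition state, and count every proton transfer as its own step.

Step 1: The π electrons of the C=C bond attack a proton of HCl; Markovnikov addition places the new C–H on the less-substituted alkene carbon, so the positive charge ends up on the more-substituted carbon — a secondary carbocation. The H–Cl bond breaks heterolytically, releasing Cl⁻.
Step 2: Carbocation rearrangement: a 1,2-methyl shift from the adjacent tert-butyl carbon converts the initially-formed secondary cation into the more stable tertiary cation.
Step 3: The Cl⁻ anion donates a lone pair to the carbocation, forming the new C–Cl σ-bond and giving the neutral alkyl halide.
Total: 3 elementary steps.

3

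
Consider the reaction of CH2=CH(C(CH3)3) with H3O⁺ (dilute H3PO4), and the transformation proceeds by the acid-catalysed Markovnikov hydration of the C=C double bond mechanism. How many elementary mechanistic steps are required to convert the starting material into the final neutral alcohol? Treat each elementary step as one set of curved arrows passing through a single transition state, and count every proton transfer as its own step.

4

Step 1: Electrophilic addition begins with the π(C=C) electrons forming a bond to the proton of H3O⁺. Following Markovnikov's rule, the resulting cation is secondary. H2O is released.
Step 2: A 1,2-methyl shift from the adjacent tert-butyl carbon moves the positive charge from the secondary centre to an adjacent carbon, generating a more stable tertiary carbocation.
Step 3: Water acts as the nucleophile: an oxygen lone pair bonds to the cationic carbon, giving an oxonium-ion intermediate.
Step 4: Proton transfer from the O–H of the oxonium ion to H2O completes the catalytic cycle and yields the alcohol.
Total: 4 elementary steps.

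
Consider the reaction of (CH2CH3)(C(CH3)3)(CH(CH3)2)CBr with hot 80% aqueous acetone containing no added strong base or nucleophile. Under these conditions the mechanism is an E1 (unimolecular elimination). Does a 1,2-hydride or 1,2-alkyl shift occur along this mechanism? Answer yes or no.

no

The first-formed carbocation is tertiary.
No single 1,2-shift to an adjacent carbon would produce a more-substituted cation than the one already present, so no rearrangement occurs.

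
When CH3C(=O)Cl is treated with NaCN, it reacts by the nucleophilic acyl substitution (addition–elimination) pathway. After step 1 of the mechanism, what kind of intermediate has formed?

tetrahedral intermediate

Step 1: A lone pair on the C of CN⁻ attacks the electrophilic acyl carbon; the π(C=O) electrons move onto oxygen, giving a tetrahedral intermediate.
After step 1 the species present is a tetrahedral intermediate.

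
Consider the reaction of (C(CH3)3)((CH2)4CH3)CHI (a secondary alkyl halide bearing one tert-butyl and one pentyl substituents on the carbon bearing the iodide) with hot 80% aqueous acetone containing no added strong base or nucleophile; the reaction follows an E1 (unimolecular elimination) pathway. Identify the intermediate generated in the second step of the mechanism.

Step 1: Unassisted departure of I⁻ (taking the C–I bonding pair) generates a secondary carbocation.
Step 2: A methyl group with its bonding pair migrates from the adjacent tert-butyl carbon to the cationic centre — a 1,2-methyl shift — upgrading the secondary cation to a tertiary one.
After step 2 the species present is a tertiary carbocation.

tertiary carbocation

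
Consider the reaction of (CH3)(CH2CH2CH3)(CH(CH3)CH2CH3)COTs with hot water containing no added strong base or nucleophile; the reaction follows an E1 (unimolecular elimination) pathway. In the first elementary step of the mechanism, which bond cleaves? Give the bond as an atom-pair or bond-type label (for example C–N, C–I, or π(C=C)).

Step 1: Unassisted departure of TsO⁻ (taking the C–O bonding pair) generates a tertiary carbocation.
The bond broken in this step is the C–O bond.

C–O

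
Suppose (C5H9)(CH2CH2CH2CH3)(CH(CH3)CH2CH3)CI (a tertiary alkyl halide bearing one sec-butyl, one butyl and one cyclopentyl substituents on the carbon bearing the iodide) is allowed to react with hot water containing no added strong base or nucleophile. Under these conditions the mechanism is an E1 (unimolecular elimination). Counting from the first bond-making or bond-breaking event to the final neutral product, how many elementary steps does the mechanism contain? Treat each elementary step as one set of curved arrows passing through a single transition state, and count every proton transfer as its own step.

Step 1: Rate-determining heterolysis of the C–I bond gives I⁻ and a tertiary carbocation.
(No 1,2-shift: no single shift to an adjacent carbon would give a more stable cation.)
Step 2: A weak base (a water molecule from the solvent) removes a proton from a carbon adjacent to the cationic centre; the electrons of that C–H bond become the new π(C=C) bond, giving the alkene.
Total: 2 elementary steps.

2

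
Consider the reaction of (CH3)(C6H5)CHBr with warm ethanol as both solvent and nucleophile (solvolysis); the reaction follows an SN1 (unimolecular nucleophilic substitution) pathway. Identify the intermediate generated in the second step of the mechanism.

Step 1: Unassisted departure of Br⁻ (taking the C–Br bonding pair) generates a secondary carbocation.
Step 2: Nucleophilic capture: the oxygen of CH3CH2OH bonds to the cationic carbon, producing an oxonium-ion intermediate.
After step 2 the species present is an oxonium ion.

oxonium ion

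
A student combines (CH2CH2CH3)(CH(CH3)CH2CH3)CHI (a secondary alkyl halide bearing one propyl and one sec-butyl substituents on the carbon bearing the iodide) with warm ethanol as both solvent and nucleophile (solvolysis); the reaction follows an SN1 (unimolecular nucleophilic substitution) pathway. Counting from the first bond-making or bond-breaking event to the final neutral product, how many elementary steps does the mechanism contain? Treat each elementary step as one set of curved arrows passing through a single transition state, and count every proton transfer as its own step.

4

Step 1: The C–I bond breaks with both electrons going to the iodide; I⁻ leaves and a secondary carbocation remains.
Step 2: Carbocation rearrangement: a 1,2-hydride shift from the adjacent sec-butyl carbon converts the initially-formed secondary cation into the more stable tertiary cation.
Step 3: CH3CH2OH donates an oxygen lone pair into the empty p orbital of the cation, giving a protonated ether (an oxonium ion).
Step 4: A second solvent molecule removes the proton on oxygen, giving the neutral ether product.
Total: 4 elementary steps.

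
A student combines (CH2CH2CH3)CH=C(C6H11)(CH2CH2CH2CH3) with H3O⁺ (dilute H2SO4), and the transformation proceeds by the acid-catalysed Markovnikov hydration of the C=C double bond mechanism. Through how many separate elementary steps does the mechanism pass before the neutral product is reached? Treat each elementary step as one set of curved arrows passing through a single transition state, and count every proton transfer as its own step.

Step 1: Electrophilic addition begins with the π(C=C) electrons forming a bond to the proton of H3O⁺. Following Markovnikov's rule, the resulting cation is tertiary. H2O is released.
(No 1,2-shift: no single shift to an adjacent carbon would give a more stable cation.)
Step 2: Water acts as the nucleophile: an oxygen lone pair bonds to the cationic carbon, giving an oxonium-ion intermediate.
Step 3: Proton transfer from the O–H of the oxonium ion to H2O completes the catalytic cycle and yields the alcohol.
Total: 3 elementary steps.

3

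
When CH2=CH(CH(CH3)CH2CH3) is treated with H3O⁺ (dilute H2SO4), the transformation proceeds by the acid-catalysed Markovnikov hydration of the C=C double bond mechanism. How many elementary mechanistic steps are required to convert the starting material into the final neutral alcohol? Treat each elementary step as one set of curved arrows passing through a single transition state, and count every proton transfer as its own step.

4

Step 1: Protonation of the alkene by H3O⁺: the π bond acts as the nucleophile and picks up H⁺, giving the more stable (Markovnikov) secondary carbocation. H2O is released.
Step 2: Carbocation rearrangement: a 1,2-hydride shift from the adjacent sec-butyl carbon converts the initially-formed secondary cation into the more stable tertiary cation.
Step 3: Nucleophilic capture of the cation by H2O produces the protonated alcohol (an oxonium ion).
Step 4: H2O removes a proton from the oxonium oxygen, regenerating H3O⁺ and giving the neutral alcohol.
Total: 4 elementary steps.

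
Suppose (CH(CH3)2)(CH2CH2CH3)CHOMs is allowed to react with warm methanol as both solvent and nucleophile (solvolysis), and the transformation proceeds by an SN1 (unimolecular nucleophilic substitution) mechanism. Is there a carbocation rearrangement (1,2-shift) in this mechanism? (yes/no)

The first-formed carbocation is secondary.
The adjacent isopropyl carbon already bears 2 other carbon substituents and has a hydrogen to migrate; after a 1,2-hydride shift from that carbon the positive charge sits on a tertiary centre.
Tertiary is more stable than secondary, so the shift occurs.

yes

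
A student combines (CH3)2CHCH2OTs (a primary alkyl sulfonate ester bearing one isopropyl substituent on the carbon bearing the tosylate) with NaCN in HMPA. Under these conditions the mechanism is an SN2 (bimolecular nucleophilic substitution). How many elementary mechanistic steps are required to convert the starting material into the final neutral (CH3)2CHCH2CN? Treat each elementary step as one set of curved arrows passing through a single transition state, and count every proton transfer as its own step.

Step 1: Backside attack by CN⁻ on the carbon bearing the tosylate: the new C–C bond forms as the C–O bond breaks, with Walden inversion at carbon.
Total: 1 elementary step.

1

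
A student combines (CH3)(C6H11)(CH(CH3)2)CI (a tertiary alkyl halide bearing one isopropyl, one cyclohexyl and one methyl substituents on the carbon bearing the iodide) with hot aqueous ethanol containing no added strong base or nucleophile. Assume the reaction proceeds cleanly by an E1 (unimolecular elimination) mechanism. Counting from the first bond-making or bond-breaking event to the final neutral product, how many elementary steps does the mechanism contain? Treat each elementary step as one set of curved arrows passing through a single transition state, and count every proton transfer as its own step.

2

Step 1: Rate-determining heterolysis of the C–I bond gives I⁻ and a tertiary carbocation.
(No 1,2-shift: no single shift to an adjacent carbon would give a more stable cation.)
Step 2: A water (or ethanol) molecule (solvent) deprotonates a β-carbon; as the C–H bond breaks, those electrons form the new alkene π bond.
Total: 2 elementary steps.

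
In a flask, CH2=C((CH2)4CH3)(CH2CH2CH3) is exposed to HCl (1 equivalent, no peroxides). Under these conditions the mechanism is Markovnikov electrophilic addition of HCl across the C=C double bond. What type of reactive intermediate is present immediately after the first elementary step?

Step 1: Protonation of the alkene by HCl: the π bond acts as the nucleophile and picks up H⁺, giving the more stable (Markovnikov) tertiary carbocation. The H–Cl bond breaks heterolytically, releasing Cl⁻.
After step 1 the species present is a tertiary carbocation.

tertiary carbocation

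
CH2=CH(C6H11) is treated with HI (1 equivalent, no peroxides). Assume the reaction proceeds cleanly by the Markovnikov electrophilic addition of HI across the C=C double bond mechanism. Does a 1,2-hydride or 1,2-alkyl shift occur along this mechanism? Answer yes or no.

yes

The first-formed carbocation is secondary.
The adjacent cyclohexyl carbon already bears 2 other carbon substituents and has a hydrogen to migrate; after a 1,2-hydride shift from that carbon the positive charge sits on a tertiary centre.
Tertiary is more stable than secondary, so the shift occurs.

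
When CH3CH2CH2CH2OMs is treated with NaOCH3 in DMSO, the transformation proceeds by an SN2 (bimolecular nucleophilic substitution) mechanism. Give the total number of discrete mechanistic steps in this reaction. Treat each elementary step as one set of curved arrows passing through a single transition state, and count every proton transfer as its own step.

Step 1: Backside attack by CH3O⁻ on the carbon bearing the mesylate: the new C–O bond forms as the C–O bond breaks, with Walden inversion at carbon.
Total: 1 elementary step.

1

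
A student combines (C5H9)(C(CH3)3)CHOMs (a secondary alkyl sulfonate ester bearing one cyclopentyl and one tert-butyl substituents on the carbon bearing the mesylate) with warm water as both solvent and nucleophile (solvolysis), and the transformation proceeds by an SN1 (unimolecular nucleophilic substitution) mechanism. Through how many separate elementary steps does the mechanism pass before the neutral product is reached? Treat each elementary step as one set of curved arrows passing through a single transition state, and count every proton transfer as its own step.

Step 1: Unassisted departure of MsO⁻ (taking the C–O bonding pair) generates a secondary carbocation.
Step 2: A 1,2-hydride shift from the adjacent cyclopentyl carbon moves the positive charge from the secondary centre to an adjacent carbon, generating a more stable tertiary carbocation.
Step 3: A lone pair on the oxygen of H2O attacks the carbocation, forming a new C–O σ-bond and an oxonium ion.
Step 4: Proton transfer from the O–H of the oxonium ion to a solvent molecule delivers the neutral alcohol.
Total: 4 elementary steps.

4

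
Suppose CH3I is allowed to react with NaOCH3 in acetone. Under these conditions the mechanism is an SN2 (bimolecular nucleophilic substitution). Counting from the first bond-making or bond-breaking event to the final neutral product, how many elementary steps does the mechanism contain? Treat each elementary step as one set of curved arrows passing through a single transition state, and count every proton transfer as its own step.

1

Step 1: CH3O⁻ attacks the back face of the α-carbon while I⁻ departs with the C–I bonding pair — a single concerted displacement through a pentacoordinate transition state.
Total: 1 elementary step.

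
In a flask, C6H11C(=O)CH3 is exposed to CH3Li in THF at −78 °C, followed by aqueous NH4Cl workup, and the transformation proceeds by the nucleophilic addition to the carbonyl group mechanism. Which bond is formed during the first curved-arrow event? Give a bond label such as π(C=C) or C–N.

C–C

Step 1: the carbanion-like carbon of CH3Li attacks the sp² carbonyl carbon; the C=O π bond breaks and the electrons end up as a lone pair on the alkoxide oxygen of the tetrahedral intermediate.
The bond formed in this step is the C–C bond.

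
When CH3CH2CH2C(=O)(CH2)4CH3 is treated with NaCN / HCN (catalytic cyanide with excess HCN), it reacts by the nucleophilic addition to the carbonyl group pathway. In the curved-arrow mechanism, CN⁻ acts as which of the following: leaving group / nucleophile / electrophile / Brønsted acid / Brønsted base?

nucleophile

Step 1: Nucleophilic addition: CN⁻ adds to the carbonyl carbon, pushing the π(C=O) electron pair onto oxygen and giving a tetrahedral alkoxide.
CN⁻ donates an electron pair to form a new σ-bond to carbon — it is the nucleophile.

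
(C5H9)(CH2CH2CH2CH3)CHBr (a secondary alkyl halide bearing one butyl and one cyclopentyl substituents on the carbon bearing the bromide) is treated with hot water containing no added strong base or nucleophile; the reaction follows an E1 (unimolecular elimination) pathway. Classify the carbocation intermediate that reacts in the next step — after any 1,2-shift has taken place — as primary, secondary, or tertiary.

Step 1: The C–Br bond breaks with both electrons going to the bromide; Br⁻ leaves and a secondary carbocation remains.
Step 2: A 1,2-hydride shift from the adjacent cyclopentyl carbon moves the positive charge from the secondary centre to an adjacent carbon, generating a more stable tertiary carbocation.
The cation rearranges from secondary to tertiary via a 1,2-hydride shift from the adjacent cyclopentyl carbon; the tertiary cation is what reacts next.

tertiary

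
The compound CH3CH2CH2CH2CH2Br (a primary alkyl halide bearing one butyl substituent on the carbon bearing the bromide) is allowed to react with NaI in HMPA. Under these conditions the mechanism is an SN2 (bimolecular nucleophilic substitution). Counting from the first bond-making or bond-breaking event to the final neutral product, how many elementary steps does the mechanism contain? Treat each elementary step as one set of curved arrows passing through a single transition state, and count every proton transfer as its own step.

1

Step 1: Backside attack by I⁻ on the carbon bearing the bromide: the new C–I bond forms as the C–Br bond breaks, with Walden inversion at carbon.
Total: 1 elementary step.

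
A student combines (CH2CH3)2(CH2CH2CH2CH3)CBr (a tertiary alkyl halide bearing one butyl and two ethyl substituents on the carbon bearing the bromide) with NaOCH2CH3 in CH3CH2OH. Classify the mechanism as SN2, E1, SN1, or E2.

Conditions: a strong base with a tertiary substrate bearing a β-hydrogen.
These conditions are the textbook signature of the E2 pathway.
A strong (often hindered) base removes a β-H in concert with loss of the leaving group — bimolecular elimination.

E2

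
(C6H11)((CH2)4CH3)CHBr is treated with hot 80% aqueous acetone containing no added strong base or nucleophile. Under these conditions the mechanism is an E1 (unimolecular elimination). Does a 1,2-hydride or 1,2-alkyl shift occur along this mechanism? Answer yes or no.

The first-formed carbocation is secondary.
The adjacent cyclohexyl carbon already bears 2 other carbon substituents and has a hydrogen to migrate; after a 1,2-hydride shift from that carbon the positive charge sits on a tertiary centre.
Tertiary is more stable than secondary, so the shift occurs.

yes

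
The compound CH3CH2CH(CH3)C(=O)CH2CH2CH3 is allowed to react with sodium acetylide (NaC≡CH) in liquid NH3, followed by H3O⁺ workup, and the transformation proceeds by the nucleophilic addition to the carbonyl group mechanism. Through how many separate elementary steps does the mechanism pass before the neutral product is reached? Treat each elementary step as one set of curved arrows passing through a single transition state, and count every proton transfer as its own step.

2

Step 1: Nucleophilic addition: HC≡C⁻ adds to the carbonyl carbon, pushing the π(C=O) electron pair onto oxygen and giving a tetrahedral alkoxide.
Step 2: Protonation of the alkoxide by H3O⁺ workup furnishes a propargyl alcohol.
Total: 2 elementary steps.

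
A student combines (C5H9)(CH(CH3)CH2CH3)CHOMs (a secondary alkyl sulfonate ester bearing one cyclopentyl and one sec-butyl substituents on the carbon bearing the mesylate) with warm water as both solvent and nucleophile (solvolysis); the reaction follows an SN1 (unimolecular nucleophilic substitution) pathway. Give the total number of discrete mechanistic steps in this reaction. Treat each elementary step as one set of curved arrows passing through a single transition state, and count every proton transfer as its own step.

Step 1: Ionisation: the C–O σ-bond cleaves heterolytically; both bonding electrons depart with MsO⁻, leaving a secondary carbocation at the α-carbon.
Step 2: A 1,2-hydride shift from the adjacent cyclopentyl carbon moves the positive charge from the secondary centre to an adjacent carbon, generating a more stable tertiary carbocation.
Step 3: Nucleophilic capture: the oxygen of H2O bonds to the cationic carbon, producing an oxonium-ion intermediate.
Step 4: Deprotonation of the oxonium oxygen by solvent water yields the neutral alcohol.
Total: 4 elementary steps.

4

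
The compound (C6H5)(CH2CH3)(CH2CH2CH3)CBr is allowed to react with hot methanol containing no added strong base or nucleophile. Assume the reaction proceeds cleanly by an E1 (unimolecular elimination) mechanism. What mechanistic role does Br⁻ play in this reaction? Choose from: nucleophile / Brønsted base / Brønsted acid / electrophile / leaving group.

leaving group

Step 1: Rate-determining heterolysis of the C–Br bond gives Br⁻ and a tertiary carbocation.
Br⁻ departs with both electrons of the breaking σ-bond — that is the definition of a leaving group.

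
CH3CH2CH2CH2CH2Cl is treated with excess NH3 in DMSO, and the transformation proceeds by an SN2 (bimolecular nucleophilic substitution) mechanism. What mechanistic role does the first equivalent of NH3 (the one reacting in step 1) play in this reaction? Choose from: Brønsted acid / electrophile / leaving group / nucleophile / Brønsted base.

nucleophile

Step 1: A lone pair on the N of NH3 attacks the α-carbon from the back side while the C–Cl bond breaks; both bonding electrons leave with Cl⁻. The product of this concerted step is an alkylammonium ion.
The first equivalent of NH3 (the one reacting in step 1) donates an electron pair to form a new σ-bond to carbon — it is the nucleophile.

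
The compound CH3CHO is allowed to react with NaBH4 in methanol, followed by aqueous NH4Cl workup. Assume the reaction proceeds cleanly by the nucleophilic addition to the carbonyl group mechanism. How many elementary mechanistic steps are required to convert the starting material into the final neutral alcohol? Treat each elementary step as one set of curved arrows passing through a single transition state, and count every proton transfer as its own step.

Step 1: Nucleophilic addition: H⁻ (delivered from BH4⁻) adds to the carbonyl carbon, pushing the π(C=O) electron pair onto oxygen and giving a tetrahedral alkoxide.
Step 2: The alkoxide picks up a proton during aqueous NH4Cl workup to yield an alcohol.
Total: 2 elementary steps.

2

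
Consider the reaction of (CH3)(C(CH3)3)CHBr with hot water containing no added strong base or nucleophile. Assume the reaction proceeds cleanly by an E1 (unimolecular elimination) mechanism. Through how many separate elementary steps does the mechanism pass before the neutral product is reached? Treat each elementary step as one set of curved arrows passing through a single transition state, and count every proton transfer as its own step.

3

Step 1: Ionisation: the C–Br σ-bond cleaves heterolytically; both bonding electrons depart with Br⁻, leaving a secondary carbocation at the α-carbon.
Step 2: Carbocation rearrangement: a 1,2-methyl shift from the adjacent tert-butyl carbon converts the initially-formed secondary cation into the more stable tertiary cation.
Step 3: Loss of a β-proton to a water molecule of the solvent: the C–H bonding pair collapses toward the cationic carbon to form the C=C π bond, yielding the alkene.
Total: 3 elementary steps.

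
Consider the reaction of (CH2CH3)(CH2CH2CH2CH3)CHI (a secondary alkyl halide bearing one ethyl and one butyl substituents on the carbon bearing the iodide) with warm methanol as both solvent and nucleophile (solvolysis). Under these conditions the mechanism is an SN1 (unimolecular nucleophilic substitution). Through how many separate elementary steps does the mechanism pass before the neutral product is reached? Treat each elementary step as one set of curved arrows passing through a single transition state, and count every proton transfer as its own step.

3

Step 1: The C–I bond breaks with both electrons going to the iodide; I⁻ leaves and a secondary carbocation remains.
(No 1,2-shift: no single shift to an adjacent carbon would give a more stable cation.)
Step 2: Nucleophilic capture: the oxygen of CH3OH bonds to the cationic carbon, producing an oxonium-ion intermediate.
Step 3: Proton transfer from the O–H of the oxonium ion to a solvent molecule delivers the neutral ether.
Total: 3 elementary steps.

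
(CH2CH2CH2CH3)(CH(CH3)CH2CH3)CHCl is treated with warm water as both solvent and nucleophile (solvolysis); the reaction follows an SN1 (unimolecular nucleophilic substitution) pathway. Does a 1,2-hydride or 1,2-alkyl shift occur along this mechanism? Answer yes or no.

The first-formed carbocation is secondary.
The adjacent sec-butyl carbon already bears 2 other carbon substituents and has a hydrogen to migrate; after a 1,2-hydride shift from that carbon the positive charge sits on a tertiary centre.
Tertiary is more stable than secondary, so the shift occurs.

yes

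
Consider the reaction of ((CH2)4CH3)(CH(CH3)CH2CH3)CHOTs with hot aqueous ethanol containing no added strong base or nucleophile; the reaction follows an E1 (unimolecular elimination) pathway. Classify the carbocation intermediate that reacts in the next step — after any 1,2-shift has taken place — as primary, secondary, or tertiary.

Step 1: Rate-determining heterolysis of the C–O bond gives TsO⁻ and a secondary carbocation.
Step 2: A 1,2-hydride shift from the adjacent sec-butyl carbon moves the positive charge from the secondary centre to an adjacent carbon, generating a more stable tertiary carbocation.
The cation rearranges from secondary to tertiary via a 1,2-hydride shift from the adjacent sec-butyl carbon; the tertiary cation is what reacts next.

tertiary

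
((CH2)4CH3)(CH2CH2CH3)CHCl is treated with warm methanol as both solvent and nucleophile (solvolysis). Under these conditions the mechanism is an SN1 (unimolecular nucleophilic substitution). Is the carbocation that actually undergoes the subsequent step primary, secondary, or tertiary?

secondary

Step 1: The C–Cl bond breaks with both electrons going to the chloride; Cl⁻ leaves and a secondary carbocation remains.
No single 1,2-shift to an adjacent carbon would give a more-substituted cation, so no rearrangement occurs.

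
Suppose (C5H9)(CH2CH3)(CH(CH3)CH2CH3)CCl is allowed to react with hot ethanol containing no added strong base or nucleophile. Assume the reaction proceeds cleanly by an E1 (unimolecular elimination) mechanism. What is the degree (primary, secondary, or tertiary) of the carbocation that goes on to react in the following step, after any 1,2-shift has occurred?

tertiary

Step 1: The C–Cl bond breaks with both electrons going to the chloride; Cl⁻ leaves and a tertiary carbocation remains.
No single 1,2-shift to an adjacent carbon would give a more-substituted cation, so no rearrangement occurs.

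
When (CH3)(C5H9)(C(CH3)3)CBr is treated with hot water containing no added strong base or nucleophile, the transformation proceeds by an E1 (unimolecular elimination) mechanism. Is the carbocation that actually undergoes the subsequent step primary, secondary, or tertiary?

Step 1: The C–Br bond breaks with both electrons going to the bromide; Br⁻ leaves and a tertiary carbocation remains.
No single 1,2-shift to an adjacent carbon would give a more-substituted cation, so no rearrangement occurs.

tertiary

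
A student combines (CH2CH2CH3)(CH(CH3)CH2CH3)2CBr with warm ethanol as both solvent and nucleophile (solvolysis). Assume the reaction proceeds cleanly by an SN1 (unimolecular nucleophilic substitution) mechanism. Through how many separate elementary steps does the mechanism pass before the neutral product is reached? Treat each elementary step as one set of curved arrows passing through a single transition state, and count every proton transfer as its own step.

3

Step 1: Rate-determining heterolysis of the C–Br bond gives Br⁻ and a tertiary carbocation.
(No 1,2-shift: no single shift to an adjacent carbon would give a more stable cation.)
Step 2: Nucleophilic capture: the oxygen of CH3CH2OH bonds to the cationic carbon, producing an oxonium-ion intermediate.
Step 3: Deprotonation of the oxonium oxygen by solvent ethanol yields the neutral ether.
Total: 3 elementary steps.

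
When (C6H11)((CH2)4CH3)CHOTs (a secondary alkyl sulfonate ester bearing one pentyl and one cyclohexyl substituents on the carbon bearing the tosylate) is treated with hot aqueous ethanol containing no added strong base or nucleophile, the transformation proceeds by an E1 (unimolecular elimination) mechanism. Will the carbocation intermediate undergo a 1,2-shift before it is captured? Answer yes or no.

The first-formed carbocation is secondary.
The adjacent cyclohexyl carbon already bears 2 other carbon substituents and has a hydrogen to migrate; after a 1,2-hydride shift from that carbon the positive charge sits on a tertiary centre.
Tertiary is more stable than secondary, so the shift occurs.

yes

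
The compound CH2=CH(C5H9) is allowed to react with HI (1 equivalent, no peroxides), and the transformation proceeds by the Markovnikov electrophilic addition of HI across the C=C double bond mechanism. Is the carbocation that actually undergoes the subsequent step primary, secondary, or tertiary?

tertiary

Step 1: Protonation of the alkene by HI: the π bond acts as the nucleophile and picks up H⁺, giving the more stable (Markovnikov) secondary carbocation. The H–I bond breaks heterolytically, releasing I⁻.
Step 2: A 1,2-hydride shift from the adjacent cyclopentyl carbon moves the positive charge from the secondary centre to an adjacent carbon, generating a more stable tertiary carbocation.
The cation rearranges from secondary to tertiary via a 1,2-hydride shift from the adjacent cyclopentyl carbon; the tertiary cation is what reacts next.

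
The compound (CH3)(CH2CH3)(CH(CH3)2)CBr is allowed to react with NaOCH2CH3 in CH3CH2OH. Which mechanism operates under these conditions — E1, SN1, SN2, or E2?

Conditions: a strong base with a tertiary substrate bearing a β-hydrogen.
These conditions are the textbook signature of the E2 pathway.
A strong (often hindered) base removes a β-H in concert with loss of the leaving group — bimolecular elimination.

E2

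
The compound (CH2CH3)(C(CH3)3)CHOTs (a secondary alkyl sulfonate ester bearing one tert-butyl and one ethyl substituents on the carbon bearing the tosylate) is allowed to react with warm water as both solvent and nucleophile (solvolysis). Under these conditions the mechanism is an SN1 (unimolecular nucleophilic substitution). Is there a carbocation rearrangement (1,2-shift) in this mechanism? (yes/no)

yes

The first-formed carbocation is secondary.
The adjacent tert-butyl carbon has no hydrogen but bears methyl groups; migration of one methyl with its bonding pair (a 1,2-methyl shift) places the charge on a tertiary centre.
Tertiary is more stable than secondary, so the shift occurs.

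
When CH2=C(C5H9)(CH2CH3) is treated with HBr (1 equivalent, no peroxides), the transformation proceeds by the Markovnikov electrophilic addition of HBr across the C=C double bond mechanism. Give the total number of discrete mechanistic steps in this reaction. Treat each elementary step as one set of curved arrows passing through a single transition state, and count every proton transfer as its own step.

Step 1: The π electrons of the C=C bond attack a proton of HBr; Markovnikov addition places the new C–H on the less-substituted alkene carbon, so the positive charge ends up on the more-substituted carbon — a tertiary carbocation. The H–Br bond breaks heterolytically, releasing Br⁻.
(No 1,2-shift: no single shift to an adjacent carbon would give a more stable cation.)
Step 2: Br⁻ captures the cation: a lone pair on Br⁻ fills the empty p orbital, producing the alkyl halide product.
Total: 2 elementary steps.

2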